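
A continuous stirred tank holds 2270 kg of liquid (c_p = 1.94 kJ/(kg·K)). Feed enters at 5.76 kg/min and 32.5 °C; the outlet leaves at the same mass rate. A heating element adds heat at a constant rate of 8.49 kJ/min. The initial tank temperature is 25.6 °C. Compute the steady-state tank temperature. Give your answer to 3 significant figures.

33.3 °C

Heat balance on the well-mixed liquid: M c_p dT/dt = ṁ c_p (T_in − T) + 8.49.
At steady state dT/dt = 0 ⇒ T_ss = T_in + Q̇/(ṁ c_p) = 32.5 + 8.49/(5.76·1.94) = 33.260 °C.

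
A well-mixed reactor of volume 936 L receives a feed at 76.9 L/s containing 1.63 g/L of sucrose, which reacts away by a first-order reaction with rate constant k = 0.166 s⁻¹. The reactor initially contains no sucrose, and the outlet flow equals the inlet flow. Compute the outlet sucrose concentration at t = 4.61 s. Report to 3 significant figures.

0.368 g/L

Accumulation = in − out − consumed: V dC/dt = Q C_in − Q C − k V C.
dC/dt = (Q/V) C_in − (Q/V + k) C; effective rate a = Q/V + k = 0.082158 + 0.166 = 0.24816 s⁻¹.
C_ss = Q C_in/(Q + kV) = 0.53965 g/L; C(t) = C_ss + (C₀ − C_ss) e^(−a t).
C(4.61) = 0.53965 + (-0.53965)·e^(−0.24816·4.61) = 0.53965 + (-0.53965)·0.31854 = 0.36775 g/L.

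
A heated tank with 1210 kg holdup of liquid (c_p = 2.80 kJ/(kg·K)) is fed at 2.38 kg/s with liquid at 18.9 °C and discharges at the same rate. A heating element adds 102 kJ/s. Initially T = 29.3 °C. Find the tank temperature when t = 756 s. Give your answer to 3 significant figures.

33.1 °C

Heat balance on the well-mixed liquid: M c_p dT/dt = ṁ c_p (T_in − T) + 102.
Rearrange: dT/dt = (T_ss − T)/τ with τ = M/ṁ = 508.40 s and T_ss = T_in + Q̇/(ṁ c_p) = 34.206 °C.
Solution: T(t) = T_ss + (T₀ − T_ss) e^(−t/τ).
T(756) = 34.206 + (-4.9061)·e^(−756/508.40) = 34.206 + (-4.9061)·0.22605 = 33.097 °C.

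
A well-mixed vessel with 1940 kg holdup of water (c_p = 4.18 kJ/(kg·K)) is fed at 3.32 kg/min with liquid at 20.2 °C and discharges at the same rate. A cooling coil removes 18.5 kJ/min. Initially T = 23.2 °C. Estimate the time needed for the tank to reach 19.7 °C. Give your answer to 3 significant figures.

964 min

First-law balance (no shaft work): M c_p dT/dt = ṁ c_p (T_in − T) − 18.5.
τ = M/ṁ = 584.34 min; T_ss = T_in − Q̇/(ṁ c_p) = 18.867 °C.
T(t) = T_ss + (T₀ − T_ss) e^(−t/τ). Set T = 19.7:
e^(−t/τ) = (19.7 − 18.867)/(23.2 − 18.867) = 0.19226
t = −584.34 · ln(0.19226) = 963.51 min.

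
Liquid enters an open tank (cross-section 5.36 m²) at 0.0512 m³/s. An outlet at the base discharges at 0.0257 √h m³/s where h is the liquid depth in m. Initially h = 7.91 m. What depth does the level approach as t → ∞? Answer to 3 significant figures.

3.97 m

Mass balance (ρ constant): A dh/dt = Q_in − 0.0257 √h. At steady state dh/dt = 0:
Q_in = 0.0257 √h_ss ⇒ √h_ss = 0.0512/0.0257 = 1.9922.
h_ss = 1.9922² = 3.9689 m. (Since h₀ = 7.91 m > h_ss, the level will fall toward this value.)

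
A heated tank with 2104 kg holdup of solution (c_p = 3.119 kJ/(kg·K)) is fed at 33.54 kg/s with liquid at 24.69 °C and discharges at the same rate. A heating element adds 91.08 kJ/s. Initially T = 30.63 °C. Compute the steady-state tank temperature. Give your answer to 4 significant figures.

25.56 °C

First-law balance (no shaft work): M c_p dT/dt = ṁ c_p (T_in − T) + 91.08.
At steady state dT/dt = 0 ⇒ T_ss = T_in + Q̇/(ṁ c_p) = 24.69 + 91.08/(33.54·3.119) = 25.5607 °C.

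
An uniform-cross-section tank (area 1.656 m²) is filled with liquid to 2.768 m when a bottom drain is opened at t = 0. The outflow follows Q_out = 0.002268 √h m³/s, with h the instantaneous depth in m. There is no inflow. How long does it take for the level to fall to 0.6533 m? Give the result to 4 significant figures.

With no inflow, A dh/dt = −0.002268 √h.
This is separable: 2 d(√h)/dt = −0.002268/A, so √h = √h₀ − (0.002268/(2A)) t.
t = 2A(√h₀ − √h)/0.002268 = 2·1.656·(√2.768 − √0.6533)/0.002268
  = 3.31200 × (1.66373 − 0.808270) / 0.002268 = 1249.24 s.

1249 s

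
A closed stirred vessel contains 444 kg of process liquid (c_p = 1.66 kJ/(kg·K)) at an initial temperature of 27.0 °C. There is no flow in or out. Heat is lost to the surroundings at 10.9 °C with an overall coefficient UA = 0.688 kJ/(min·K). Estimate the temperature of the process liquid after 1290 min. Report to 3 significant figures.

15.7 °C

Heat balance on the well-mixed liquid: M c_p dT/dt = −UA(T − T_amb).
dT/dt = (T_ss − T)/τ with T_ss = T_amb = 10.900 °C, τ = M c_p/UA = 444·1.66/0.688 = 1071.3 min.
This is linear first-order; T(t) = T_ss + (T₀ − T_ss) e^(−t/τ).
T(1290) = 10.900 + (16.100)·0.29994 = 15.729 °C.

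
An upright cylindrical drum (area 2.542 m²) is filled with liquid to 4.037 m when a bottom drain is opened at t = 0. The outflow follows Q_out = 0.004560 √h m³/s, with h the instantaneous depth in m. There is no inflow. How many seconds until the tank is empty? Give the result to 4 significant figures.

2240 s

With no inflow, A dh/dt = −0.004560 √h.
∫ h^(−1/2) dh = −(0.004560/A) ∫ dt, giving 2√h = 2√h₀ − (0.004560/A) t.
Tank is empty when √h = 0: t_empty = 2A√h₀/0.004560.
t_empty = 2·2.542·√4.037/0.004560 = 5.08400·2.00923/0.004560 = 2240.11 s.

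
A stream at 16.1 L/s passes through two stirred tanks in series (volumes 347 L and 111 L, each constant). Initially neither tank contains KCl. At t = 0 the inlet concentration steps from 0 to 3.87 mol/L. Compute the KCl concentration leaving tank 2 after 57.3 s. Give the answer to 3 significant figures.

3.47 mol/L

Each tank obeys Vᵢ dCᵢ/dt = Q(Cᵢ₋₁ − Cᵢ), so τᵢ = Vᵢ/Q.
τ₁ = 347/16.1 = 21.553 s; τ₂ = 111/16.1 = 6.8944 s.
Solving the cascade with C₁(0)=C₂(0)=0 gives C₂(t) = C_in[1 − (τ₁ e^(−t/τ₁) − τ₂ e^(−t/τ₂))/(τ₁ − τ₂)].
At t = 57.3: e^(−t/τ₁) = 0.070047, e^(−t/τ₂) = 0.00024578.
C₂ = 3.87·[1 − (21.553·0.070047 − 6.8944·0.00024578)/(14.658)] = 3.87·0.89712 = 3.4719 mol/L.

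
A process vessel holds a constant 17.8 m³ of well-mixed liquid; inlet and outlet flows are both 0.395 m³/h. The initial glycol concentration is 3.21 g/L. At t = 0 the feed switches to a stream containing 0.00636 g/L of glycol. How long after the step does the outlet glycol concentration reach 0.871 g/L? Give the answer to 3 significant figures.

59.0 h

Unsteady species balance (constant V, well mixed): V dC/dt = Q(C_in − C), so τ = V/Q = 45.063 h.
C(t) = C_in + (C₀ − C_in) e^(−t/τ). Set C = 0.871 and solve for t:
e^(−t/τ) = (C − C_in)/(C₀ − C_in) = (0.871 − 0.00636)/(3.21 − 0.00636) = 0.26989
t = −τ ln(…) = 45.063 × 1.3097 = 59.021 h.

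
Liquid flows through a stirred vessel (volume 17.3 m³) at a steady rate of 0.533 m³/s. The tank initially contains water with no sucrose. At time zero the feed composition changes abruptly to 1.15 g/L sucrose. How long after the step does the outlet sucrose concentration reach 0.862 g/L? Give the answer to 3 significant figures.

Species balance: V dC/dt = Q(C_in − C) ⇒ τ = V/Q = 32.458 s.
C(t) = C_in + (C₀ − C_in) e^(−t/τ). Set C = 0.862 and solve for t:
e^(−t/τ) = (C − C_in)/(C₀ − C_in) = (0.862 − 1.15)/(0 − 1.15) = 0.25043
t = −τ ln(…) = 32.458 × 1.3846 = 44.940 s.

44.9 s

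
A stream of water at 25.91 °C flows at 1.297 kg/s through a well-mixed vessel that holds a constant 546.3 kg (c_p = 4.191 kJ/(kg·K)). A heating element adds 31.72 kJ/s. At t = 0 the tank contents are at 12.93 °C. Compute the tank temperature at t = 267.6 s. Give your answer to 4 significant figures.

21.78 °C

First-law balance (no shaft work): M c_p dT/dt = ṁ c_p (T_in − T) + 31.72.
Rearrange: dT/dt = (T_ss − T)/τ with τ = M/ṁ = 421.203 s and T_ss = T_in + Q̇/(ṁ c_p) = 31.7455 °C.
This is linear first-order; T(t) = T_ss + (T₀ − T_ss) e^(−t/τ).
T(267.6) = 31.7455 + (-18.8155)·e^(−267.6/421.203) = 31.7455 + (-18.8155)·0.529764 = 21.7777 °C.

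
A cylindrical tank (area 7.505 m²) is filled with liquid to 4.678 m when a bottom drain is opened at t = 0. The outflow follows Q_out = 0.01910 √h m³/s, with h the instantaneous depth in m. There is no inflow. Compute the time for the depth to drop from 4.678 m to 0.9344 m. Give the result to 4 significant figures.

940.1 s

With no inflow, A dh/dt = −0.01910 √h.
∫ h^(−1/2) dh = −(0.01910/A) ∫ dt, giving 2√h = 2√h₀ − (0.01910/A) t.
t = 2A(√h₀ − √h)/0.01910 = 2·7.505·(√4.678 − √0.9344)/0.01910
  = 15.0100 × (2.16287 − 0.966644) / 0.01910 = 940.070 s.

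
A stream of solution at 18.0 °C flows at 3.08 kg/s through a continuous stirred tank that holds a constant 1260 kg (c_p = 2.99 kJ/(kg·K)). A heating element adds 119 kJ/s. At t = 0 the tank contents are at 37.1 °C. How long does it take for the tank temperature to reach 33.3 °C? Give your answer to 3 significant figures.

Unsteady energy balance on the tank contents: M c_p dT/dt = ṁ c_p (T_in − T) + 119.
τ = M/ṁ = 409.09 s; T_ss = T_in + Q̇/(ṁ c_p) = 30.922 °C.
T(t) = T_ss + (T₀ − T_ss) e^(−t/τ). Set T = 33.3:
e^(−t/τ) = (33.3 − 30.922)/(37.1 − 30.922) = 0.38493
t = −409.09 · ln(0.38493) = 390.56 s.

391 s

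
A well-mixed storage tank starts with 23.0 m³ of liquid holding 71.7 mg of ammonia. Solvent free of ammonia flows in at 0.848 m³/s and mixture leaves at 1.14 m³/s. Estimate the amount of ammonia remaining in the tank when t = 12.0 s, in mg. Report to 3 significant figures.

Let m(t) be the amount of ammonia. Volume: V(t) = V₀ + (Q_in − Q_out) t = 23.0 − 0.29200 t; V(12.0) = 19.496 m³.
Solute balance: dm/dt = 0 − Q_out C = −Q_out m/V(t).
dm/m = −Q_out dt/(V₀ − 0.29200 t); integrating gives ln(m/m₀) = −(Q_out/(Q_in−Q_out)) ln(V/V₀).
m = m₀ (V₀/V)^(Q_out/(Q_in−Q_out)) = 71.7 × (23.0/19.496)^(-3.9041) = 37.607 mg.

37.6 mg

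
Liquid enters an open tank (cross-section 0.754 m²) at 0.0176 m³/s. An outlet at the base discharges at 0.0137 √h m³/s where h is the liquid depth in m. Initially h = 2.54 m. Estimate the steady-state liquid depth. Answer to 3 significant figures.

1.65 m

Mass balance (ρ constant): A dh/dt = Q_in − 0.0137 √h. At steady state dh/dt = 0:
Q_in = 0.0137 √h_ss ⇒ √h_ss = 0.0176/0.0137 = 1.2847.
h_ss = 1.2847² = 1.6504 m. (Since h₀ = 2.54 m > h_ss, the level will fall toward this value.)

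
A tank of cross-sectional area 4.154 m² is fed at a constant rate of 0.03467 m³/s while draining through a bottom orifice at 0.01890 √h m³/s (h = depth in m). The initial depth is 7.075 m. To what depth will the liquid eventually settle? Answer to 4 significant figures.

3.365 m

A dh/dt = Q_in − 0.01890 √h. Steady state requires inflow = outflow:
Q_in = 0.01890 √h_ss ⇒ √h_ss = 0.03467/0.01890 = 1.83439.
h_ss = 1.83439² = 3.36499 m. (Since h₀ = 7.075 m > h_ss, the level will fall toward this value.)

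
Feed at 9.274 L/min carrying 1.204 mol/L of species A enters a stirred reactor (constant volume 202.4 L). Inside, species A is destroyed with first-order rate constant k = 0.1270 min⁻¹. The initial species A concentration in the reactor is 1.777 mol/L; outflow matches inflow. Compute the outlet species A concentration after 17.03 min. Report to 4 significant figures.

V dC/dt = Q(C_in − C) − k V C.
This is linear with rate a = Q/V + k = 0.172820 min⁻¹.
C_ss = Q C_in/(Q + kV) = 0.319219 mol/L; C(t) = C_ss + (C₀ − C_ss) e^(−a t).
C(17.03) = 0.319219 + (1.45778)·e^(−0.172820·17.03) = 0.319219 + (1.45778)·0.0527007 = 0.396045 mol/L.

0.3960 mol/L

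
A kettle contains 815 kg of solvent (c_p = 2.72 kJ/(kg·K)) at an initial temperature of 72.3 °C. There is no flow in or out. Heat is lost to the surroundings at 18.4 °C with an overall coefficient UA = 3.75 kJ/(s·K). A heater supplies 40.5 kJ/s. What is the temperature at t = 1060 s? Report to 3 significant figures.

36.4 °C

M c_p dT/dt = −UA(T − T_amb) + Q̇.
dT/dt = (T_ss − T)/τ with T_ss = T_amb + Q̇/UA = 18.4 + 40.5/3.75 = 29.200 °C, τ = M c_p/UA = 815·2.72/3.75 = 591.15 s.
This is linear first-order; T(t) = T_ss + (T₀ − T_ss) e^(−t/τ).
T(1060) = 29.200 + (43.100)·0.16644 = 36.374 °C.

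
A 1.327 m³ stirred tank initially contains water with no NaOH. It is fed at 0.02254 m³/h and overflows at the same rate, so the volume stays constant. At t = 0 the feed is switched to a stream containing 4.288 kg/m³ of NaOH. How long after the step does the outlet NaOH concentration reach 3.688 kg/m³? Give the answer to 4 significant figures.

Species balance: V dC/dt = Q(C_in − C) ⇒ τ = V/Q = 58.8731 h.
C(t) = C_in + (C₀ − C_in) e^(−t/τ). Set C = 3.688 and solve for t:
e^(−t/τ) = (C − C_in)/(C₀ − C_in) = (3.688 − 4.288)/(0 − 4.288) = 0.139925
t = −τ ln(…) = 58.8731 × 1.96665 = 115.783 h.

115.8 h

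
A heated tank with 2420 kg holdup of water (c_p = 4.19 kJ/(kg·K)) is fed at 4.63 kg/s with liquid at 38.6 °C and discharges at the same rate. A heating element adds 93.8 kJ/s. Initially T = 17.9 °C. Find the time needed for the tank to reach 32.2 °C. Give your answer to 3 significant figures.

Heat balance on the well-mixed liquid: M c_p dT/dt = ṁ c_p (T_in − T) + 93.8.
τ = M/ṁ = 522.68 s; T_ss = T_in + Q̇/(ṁ c_p) = 43.435 °C.
T(t) = T_ss + (T₀ − T_ss) e^(−t/τ). Set T = 32.2:
e^(−t/τ) = (32.2 − 43.435)/(17.9 − 43.435) = 0.43999
t = −522.68 · ln(0.43999) = 429.12 s.

429 s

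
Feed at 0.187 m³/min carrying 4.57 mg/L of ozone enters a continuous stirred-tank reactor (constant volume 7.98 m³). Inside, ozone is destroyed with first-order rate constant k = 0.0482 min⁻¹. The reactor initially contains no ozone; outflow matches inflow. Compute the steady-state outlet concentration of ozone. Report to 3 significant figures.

V dC/dt = Q(C_in − C) − k V C.
Steady state (dC/dt = 0): C_ss = Q C_in/(Q + kV) = C_in/(1 + kV/Q).
C_ss = 0.187·4.57/(0.187 + 0.0482·7.98) = 0.85459/0.57164 = 1.4950 mg/L.

1.49 mg/L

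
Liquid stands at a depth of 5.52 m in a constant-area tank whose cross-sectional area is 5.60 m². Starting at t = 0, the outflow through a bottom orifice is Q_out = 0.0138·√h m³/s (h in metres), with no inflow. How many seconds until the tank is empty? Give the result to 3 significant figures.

A dh/dt = −Q_out = −0.0138 √h.
Separate and integrate: 2(√h − √h₀) = −(0.0138/A) t.
Set h = 0: 2√h₀ = (0.0138/A) t_empty ⇒ t_empty = 2A√h₀/0.0138.
t_empty = 2·5.60·√5.52/0.0138 = 11.200·2.3495/0.0138 = 1906.8 s.

1910 s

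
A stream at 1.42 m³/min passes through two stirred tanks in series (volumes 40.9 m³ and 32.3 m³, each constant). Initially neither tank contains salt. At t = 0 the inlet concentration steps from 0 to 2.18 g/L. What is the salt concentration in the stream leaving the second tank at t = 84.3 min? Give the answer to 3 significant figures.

1.83 g/L

Species balance on tank i: dCᵢ/dt = (Cᵢ₋₁ − Cᵢ)/τᵢ with τᵢ = Vᵢ/Q.
τ₁ = 40.9/1.42 = 28.803 min; τ₂ = 32.3/1.42 = 22.746 min.
Tank 1: C₁ = C_in(1 − e^(−t/τ₁)). Tank 2 (τ₁ ≠ τ₂): C₂ = C_in[1 − (τ₁ e^(−t/τ₁) − τ₂ e^(−t/τ₂))/(τ₁ − τ₂)].
At t = 84.3: e^(−t/τ₁) = 0.053568, e^(−t/τ₂) = 0.024574.
C₂ = 2.18·[1 − (28.803·0.053568 − 22.746·0.024574)/(6.0563)] = 2.18·0.83753 = 1.8258 g/L.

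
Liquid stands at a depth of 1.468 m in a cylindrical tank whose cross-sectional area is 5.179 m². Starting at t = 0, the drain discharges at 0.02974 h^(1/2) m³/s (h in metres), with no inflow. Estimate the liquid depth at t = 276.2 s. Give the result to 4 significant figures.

0.1752 m

A dh/dt = −Q_out = −0.02974 √h.
This is separable: 2 d(√h)/dt = −0.02974/A, so √h = √h₀ − (0.02974/(2A)) t.
√h = √1.468 − 0.02974·276.2/(2·5.179) = 1.21161 − 0.793028 = 0.418582.
h = 0.418582² = 0.175211 m.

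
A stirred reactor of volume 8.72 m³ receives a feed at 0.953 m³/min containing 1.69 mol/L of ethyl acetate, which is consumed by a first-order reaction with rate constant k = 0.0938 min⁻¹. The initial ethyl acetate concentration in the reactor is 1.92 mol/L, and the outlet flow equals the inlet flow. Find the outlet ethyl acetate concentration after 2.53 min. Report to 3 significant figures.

1.51 mol/L

Accumulation = in − out − consumed: V dC/dt = Q C_in − Q C − k V C.
dC/dt = (Q/V) C_in − (Q/V + k) C; effective rate a = Q/V + k = 0.10929 + 0.0938 = 0.20309 min⁻¹.
C_ss = Q C_in/(Q + kV) = 0.90945 mol/L; C(t) = C_ss + (C₀ − C_ss) e^(−a t).
C(2.53) = 0.90945 + (1.0106)·e^(−0.20309·2.53) = 0.90945 + (1.0106)·0.59821 = 1.5140 mol/L.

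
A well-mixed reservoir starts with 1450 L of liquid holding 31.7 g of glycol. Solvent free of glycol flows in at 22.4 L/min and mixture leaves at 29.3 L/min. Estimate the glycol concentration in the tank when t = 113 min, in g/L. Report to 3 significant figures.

0.00179 g/L

Total volume: dV/dt = Q_in − Q_out = -6.9000 L/min, so V(t) = 1450 − 6.9000 t and V(113) = 670.30 L.
Species balance (pure solvent in): dm/dt = −Q_out · m/V(t).
dm/m = −Q_out dt/(V₀ − 6.9000 t); integrating gives ln(m/m₀) = −(Q_out/(Q_in−Q_out)) ln(V/V₀).
m = m₀ (V₀/V)^(Q_out/(Q_in−Q_out)) = 31.7 × (1450/670.30)^(-4.2464) = 1.1970 g.
C = m/V = 1.1970/670.30 = 0.0017858 g/L.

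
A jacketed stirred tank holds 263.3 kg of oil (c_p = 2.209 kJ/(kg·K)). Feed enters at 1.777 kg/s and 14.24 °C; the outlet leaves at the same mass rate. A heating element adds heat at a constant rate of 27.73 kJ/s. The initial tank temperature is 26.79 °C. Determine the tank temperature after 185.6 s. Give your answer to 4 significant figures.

Unsteady energy balance on the tank contents: M c_p dT/dt = ṁ c_p (T_in − T) + 27.73.
Rearrange: dT/dt = (T_ss − T)/τ with τ = M/ṁ = 148.171 s and T_ss = T_in + Q̇/(ṁ c_p) = 21.3043 °C.
T approaches T_ss exponentially: T(t) = T_ss + (T₀ − T_ss) e^(−t/τ).
T(185.6) = 21.3043 + (5.48574)·e^(−185.6/148.171) = 21.3043 + (5.48574)·0.285759 = 22.8719 °C.

22.87 °C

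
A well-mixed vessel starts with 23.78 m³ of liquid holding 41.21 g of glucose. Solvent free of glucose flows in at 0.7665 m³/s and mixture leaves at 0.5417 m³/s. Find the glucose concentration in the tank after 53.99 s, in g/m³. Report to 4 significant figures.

Total volume: dV/dt = Q_in − Q_out = 0.224800 m³/s, so V(t) = 23.78 + 0.224800 t and V(53.99) = 35.9170 m³.
Species balance (pure solvent in): dm/dt = −Q_out · m/V(t).
dm/m = −Q_out dt/(V₀ + 0.224800 t); integrating gives ln(m/m₀) = −(Q_out/(Q_in−Q_out)) ln(V/V₀).
m = m₀ (V₀/V)^(Q_out/(Q_in−Q_out)) = 41.21 × (23.78/35.9170)^(2.40970) = 15.2565 g.
C = m/V = 15.2565/35.9170 = 0.424772 g/m³.

0.4248 g/m³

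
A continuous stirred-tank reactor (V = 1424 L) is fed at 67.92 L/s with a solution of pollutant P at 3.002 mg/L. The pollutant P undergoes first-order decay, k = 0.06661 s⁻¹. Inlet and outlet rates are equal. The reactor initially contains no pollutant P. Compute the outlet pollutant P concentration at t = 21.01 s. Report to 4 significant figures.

1.139 mg/L

V dC/dt = Q(C_in − C) − k V C.
This is linear with rate a = Q/V + k = 0.114307 s⁻¹.
C_ss = Q C_in/(Q + kV) = 1.25264 mg/L; C(t) = C_ss + (C₀ − C_ss) e^(−a t).
C(21.01) = 1.25264 + (-1.25264)·e^(−0.114307·21.01) = 1.25264 + (-1.25264)·0.0905745 = 1.13918 mg/L.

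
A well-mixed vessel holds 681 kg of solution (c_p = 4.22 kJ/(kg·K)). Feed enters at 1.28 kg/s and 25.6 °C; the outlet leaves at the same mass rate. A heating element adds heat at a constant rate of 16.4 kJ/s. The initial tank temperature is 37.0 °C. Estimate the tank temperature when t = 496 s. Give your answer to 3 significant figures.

31.9 °C

M c_p dT/dt = ṁ c_p (T_in − T) + Q̇.
Rearrange: dT/dt = (T_ss − T)/τ with τ = M/ṁ = 532.03 s and T_ss = T_in + Q̇/(ṁ c_p) = 28.636 °C.
Integrating: T(t) = T_ss + (T₀ − T_ss) e^(−t/τ).
T(496) = 28.636 + (8.3639)·e^(−496/532.03) = 28.636 + (8.3639)·0.39366 = 31.929 °C.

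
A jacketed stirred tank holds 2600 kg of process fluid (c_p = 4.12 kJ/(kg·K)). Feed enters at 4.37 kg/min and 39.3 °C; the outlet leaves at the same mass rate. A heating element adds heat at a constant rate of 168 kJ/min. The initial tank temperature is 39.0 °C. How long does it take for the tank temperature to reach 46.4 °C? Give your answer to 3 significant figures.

Unsteady energy balance on the tank contents: M c_p dT/dt = ṁ c_p (T_in − T) + 168.
τ = M/ṁ = 594.97 min; T_ss = T_in + Q̇/(ṁ c_p) = 48.631 °C.
T(t) = T_ss + (T₀ − T_ss) e^(−t/τ). Set T = 46.4:
e^(−t/τ) = (46.4 − 48.631)/(39.0 − 48.631) = 0.23165
t = −594.97 · ln(0.23165) = 870.15 min.

870 min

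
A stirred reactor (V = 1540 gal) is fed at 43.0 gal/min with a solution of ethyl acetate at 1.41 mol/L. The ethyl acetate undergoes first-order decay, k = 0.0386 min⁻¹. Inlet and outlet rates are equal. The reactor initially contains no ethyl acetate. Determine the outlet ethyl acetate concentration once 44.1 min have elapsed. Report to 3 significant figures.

0.560 mol/L

V dC/dt = Q(C_in − C) − k V C.
dC/dt = (Q/V) C_in − (Q/V + k) C; effective rate a = Q/V + k = 0.027922 + 0.0386 = 0.066522 min⁻¹.
C_ss = Q C_in/(Q + kV) = 0.59184 mol/L; C(t) = C_ss + (C₀ − C_ss) e^(−a t).
C(44.1) = 0.59184 + (-0.59184)·e^(−0.066522·44.1) = 0.59184 + (-0.59184)·0.053204 = 0.56035 mol/L.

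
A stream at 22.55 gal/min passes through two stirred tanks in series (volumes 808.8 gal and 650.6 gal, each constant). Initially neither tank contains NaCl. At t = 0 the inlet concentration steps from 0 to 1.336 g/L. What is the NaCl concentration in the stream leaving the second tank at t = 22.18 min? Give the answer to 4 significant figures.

0.2029 g/L

Each tank obeys Vᵢ dCᵢ/dt = Q(Cᵢ₋₁ − Cᵢ), so τᵢ = Vᵢ/Q.
τ₁ = 808.8/22.55 = 35.8670 min; τ₂ = 650.6/22.55 = 28.8514 min.
Tank 1: C₁ = C_in(1 − e^(−t/τ₁)). Tank 2 (τ₁ ≠ τ₂): C₂ = C_in[1 − (τ₁ e^(−t/τ₁) − τ₂ e^(−t/τ₂))/(τ₁ − τ₂)].
At t = 22.18: e^(−t/τ₁) = 0.538808, e^(−t/τ₂) = 0.463585.
C₂ = 1.336·[1 − (35.8670·0.538808 − 28.8514·0.463585)/(7.01552)] = 1.336·0.151837 = 0.202854 g/L.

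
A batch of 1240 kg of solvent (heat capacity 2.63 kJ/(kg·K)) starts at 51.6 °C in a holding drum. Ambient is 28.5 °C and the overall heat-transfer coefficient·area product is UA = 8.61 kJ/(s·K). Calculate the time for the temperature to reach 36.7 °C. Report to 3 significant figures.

392 s

Heat balance on the well-mixed liquid: M c_p dT/dt = −UA(T − T_amb).
τ = M c_p/UA = 378.77 s; T_ss = T_amb = 28.500 °C.
T(t) = T_ss + (T₀ − T_ss)e^(−t/τ); set T = 36.7:
t = −τ ln[(T − T_ss)/(T₀ − T_ss)] = −378.77 · ln(0.35498) = 392.29 s.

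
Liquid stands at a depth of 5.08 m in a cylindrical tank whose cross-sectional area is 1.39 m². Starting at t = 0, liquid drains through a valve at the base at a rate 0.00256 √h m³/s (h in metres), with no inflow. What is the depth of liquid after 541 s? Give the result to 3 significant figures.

3.08 m

A dh/dt = −Q_out = −0.00256 √h.
Separate and integrate: 2(√h − √h₀) = −(0.00256/A) t.
√h = √5.08 − 0.00256·541/(2·1.39) = 2.2539 − 0.49819 = 1.7557.
h = 1.7557² = 3.0825 m.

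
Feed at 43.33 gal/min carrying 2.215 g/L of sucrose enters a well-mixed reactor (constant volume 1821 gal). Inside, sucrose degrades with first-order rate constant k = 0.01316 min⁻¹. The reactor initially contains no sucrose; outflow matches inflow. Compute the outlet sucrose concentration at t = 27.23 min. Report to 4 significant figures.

V dC/dt = Q(C_in − C) − k V C.
dC/dt = (Q/V) C_in − (Q/V + k) C; effective rate a = Q/V + k = 0.0237946 + 0.01316 = 0.0369546 min⁻¹.
C_ss = Q C_in/(Q + kV) = 1.42621 g/L; C(t) = C_ss + (C₀ − C_ss) e^(−a t).
C(27.23) = 1.42621 + (-1.42621)·e^(−0.0369546·27.23) = 1.42621 + (-1.42621)·0.365578 = 0.904819 g/L.

0.9048 g/L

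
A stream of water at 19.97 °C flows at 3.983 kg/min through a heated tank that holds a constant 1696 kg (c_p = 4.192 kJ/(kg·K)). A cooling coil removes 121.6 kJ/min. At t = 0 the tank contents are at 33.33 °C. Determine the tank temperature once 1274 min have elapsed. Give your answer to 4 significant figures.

Energy balance: M c_p dT/dt = ṁ c_p (T_in − T) − 121.6.
τ = M/ṁ = 425.810 min; T_ss = T_in − Q̇/(ṁ c_p) = 19.97 − 121.6/(3.983·4.192) = 12.6871 °C.
Solution: T(t) = T_ss + (T₀ − T_ss) e^(−t/τ).
T(1274) = 12.6871 + (20.6429)·e^(−1274/425.810) = 12.6871 + (20.6429)·0.0501896 = 13.7232 °C.

13.72 °C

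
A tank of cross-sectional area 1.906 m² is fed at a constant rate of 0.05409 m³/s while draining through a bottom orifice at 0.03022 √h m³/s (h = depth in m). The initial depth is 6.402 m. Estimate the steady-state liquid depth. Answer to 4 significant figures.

Level balance: A dh/dt = 0.05409 − 0.03022 √h. Setting dh/dt = 0:
Q_in = 0.03022 √h_ss ⇒ √h_ss = 0.05409/0.03022 = 1.78987.
h_ss = 1.78987² = 3.20365 m. (Since h₀ = 6.402 m > h_ss, the level will fall toward this value.)

3.204 m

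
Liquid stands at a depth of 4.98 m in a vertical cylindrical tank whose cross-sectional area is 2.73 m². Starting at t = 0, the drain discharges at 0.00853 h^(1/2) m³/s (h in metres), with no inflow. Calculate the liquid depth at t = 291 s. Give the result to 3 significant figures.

A dh/dt = −Q_out = −0.00853 √h.
This is separable: 2 d(√h)/dt = −0.00853/A, so √h = √h₀ − (0.00853/(2A)) t.
√h = √4.98 − 0.00853·291/(2·2.73) = 2.2316 − 0.45462 = 1.7770.
h = 1.7770² = 3.1576 m.

3.16 m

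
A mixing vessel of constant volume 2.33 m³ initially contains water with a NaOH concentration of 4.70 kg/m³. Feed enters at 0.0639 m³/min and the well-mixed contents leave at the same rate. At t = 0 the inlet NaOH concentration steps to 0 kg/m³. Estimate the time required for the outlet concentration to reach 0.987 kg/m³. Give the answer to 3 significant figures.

56.9 min

Species balance: V dC/dt = Q(C_in − C) ⇒ τ = V/Q = 36.463 min.
C(t) = C_in + (C₀ − C_in) e^(−t/τ). Set C = 0.987 and solve for t:
e^(−t/τ) = (C − C_in)/(C₀ − C_in) = (0.987 − 0)/(4.70 − 0) = 0.21000
t = −τ ln(…) = 36.463 × 1.5606 = 56.906 min.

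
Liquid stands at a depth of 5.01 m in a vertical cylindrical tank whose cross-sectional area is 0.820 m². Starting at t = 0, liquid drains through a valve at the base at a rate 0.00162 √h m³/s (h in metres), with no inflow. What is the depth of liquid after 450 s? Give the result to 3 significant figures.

3.22 m

With no inflow, A dh/dt = −0.00162 √h.
Separate and integrate: 2(√h − √h₀) = −(0.00162/A) t.
√h = √5.01 − 0.00162·450/(2·0.820) = 2.2383 − 0.44451 = 1.7938.
h = 1.7938² = 3.2177 m.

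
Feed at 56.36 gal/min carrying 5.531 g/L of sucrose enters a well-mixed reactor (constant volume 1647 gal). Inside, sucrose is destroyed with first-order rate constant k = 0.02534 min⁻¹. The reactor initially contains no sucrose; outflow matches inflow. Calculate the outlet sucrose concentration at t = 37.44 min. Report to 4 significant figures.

V dC/dt = Q(C_in − C) − k V C.
This is linear with rate a = Q/V + k = 0.0595598 min⁻¹.
C_ss = Q C_in/(Q + kV) = 3.17781 g/L; C(t) = C_ss + (C₀ − C_ss) e^(−a t).
C(37.44) = 3.17781 + (-3.17781)·e^(−0.0595598·37.44) = 3.17781 + (-3.17781)·0.107537 = 2.83608 g/L.

2.836 g/L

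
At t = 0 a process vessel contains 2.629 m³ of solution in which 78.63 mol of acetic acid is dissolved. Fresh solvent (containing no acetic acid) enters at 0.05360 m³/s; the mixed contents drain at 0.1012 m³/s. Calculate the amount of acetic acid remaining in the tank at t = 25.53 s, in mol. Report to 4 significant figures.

Total volume: dV/dt = Q_in − Q_out = -0.0476000 m³/s, so V(t) = 2.629 − 0.0476000 t and V(25.53) = 1.41377 m³.
Species balance (pure solvent in): dm/dt = −Q_out · m/V(t).
Separate: dm/m = −Q_out dt/V(t) ⇒ ln(m/m₀) = −(Q_out/(Q_in−Q_out)) ln(V/V₀).
m = m₀ (V₀/V)^(Q_out/(Q_in−Q_out)) = 78.63 × (2.629/1.41377)^(-2.12605) = 21.0284 mol.

21.03 mol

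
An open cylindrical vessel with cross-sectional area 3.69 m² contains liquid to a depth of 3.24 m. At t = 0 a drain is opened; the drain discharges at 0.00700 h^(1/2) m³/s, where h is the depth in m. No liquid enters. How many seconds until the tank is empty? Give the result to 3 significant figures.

1900 s

Mass balance (ρ constant): A dh/dt = −0.00700 √h.
This is separable: 2 d(√h)/dt = −0.00700/A, so √h = √h₀ − (0.00700/(2A)) t.
Set h = 0: 2√h₀ = (0.00700/A) t_empty ⇒ t_empty = 2A√h₀/0.00700.
t_empty = 2·3.69·√3.24/0.00700 = 7.3800·1.8000/0.00700 = 1897.7 s.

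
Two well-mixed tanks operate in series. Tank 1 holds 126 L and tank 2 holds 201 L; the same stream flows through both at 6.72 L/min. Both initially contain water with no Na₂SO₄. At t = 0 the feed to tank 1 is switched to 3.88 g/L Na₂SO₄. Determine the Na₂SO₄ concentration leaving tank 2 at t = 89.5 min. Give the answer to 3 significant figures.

3.41 g/L

Species balance on tank i: dCᵢ/dt = (Cᵢ₋₁ − Cᵢ)/τᵢ with τᵢ = Vᵢ/Q.
τ₁ = 126/6.72 = 18.750 min; τ₂ = 201/6.72 = 29.911 min.
Solving the cascade with C₁(0)=C₂(0)=0 gives C₂(t) = C_in[1 − (τ₁ e^(−t/τ₁) − τ₂ e^(−t/τ₂))/(τ₁ − τ₂)].
At t = 89.5: e^(−t/τ₁) = 0.0084522, e^(−t/τ₂) = 0.050175.
C₂ = 3.88·[1 − (18.750·0.0084522 − 29.911·0.050175)/(-11.161)] = 3.88·0.87973 = 3.4134 g/L.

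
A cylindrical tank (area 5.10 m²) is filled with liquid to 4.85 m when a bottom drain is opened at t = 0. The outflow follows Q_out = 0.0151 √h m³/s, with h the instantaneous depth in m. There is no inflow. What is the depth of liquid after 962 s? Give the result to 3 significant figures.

0.605 m

A dh/dt = −Q_out = −0.0151 √h.
This is separable: 2 d(√h)/dt = −0.0151/A, so √h = √h₀ − (0.0151/(2A)) t.
√h = √4.85 − 0.0151·962/(2·5.10) = 2.2023 − 1.4241 = 0.77813.
h = 0.77813² = 0.60549 m.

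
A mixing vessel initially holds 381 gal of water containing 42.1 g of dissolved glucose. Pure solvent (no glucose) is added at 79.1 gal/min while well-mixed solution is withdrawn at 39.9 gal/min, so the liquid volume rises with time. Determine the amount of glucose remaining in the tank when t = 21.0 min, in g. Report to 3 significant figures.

13.0 g

Total volume: dV/dt = Q_in − Q_out = 39.200 gal/min, so V(t) = 381 + 39.200 t and V(21.0) = 1204.2 gal.
Species balance (pure solvent in): dm/dt = −Q_out · m/V(t).
Separate: dm/m = −Q_out dt/V(t) ⇒ ln(m/m₀) = −(Q_out/(Q_in−Q_out)) ln(V/V₀).
m = m₀ (V₀/V)^(Q_out/(Q_in−Q_out)) = 42.1 × (381/1204.2)^(1.0179) = 13.049 g.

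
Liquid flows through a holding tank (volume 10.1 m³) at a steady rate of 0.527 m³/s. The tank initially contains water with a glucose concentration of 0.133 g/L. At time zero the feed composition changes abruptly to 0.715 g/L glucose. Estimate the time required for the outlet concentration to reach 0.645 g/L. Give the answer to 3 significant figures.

Species balance: V dC/dt = Q(C_in − C) ⇒ τ = V/Q = 19.165 s.
C(t) = C_in + (C₀ − C_in) e^(−t/τ). Set C = 0.645 and solve for t:
e^(−t/τ) = (C − C_in)/(C₀ − C_in) = (0.645 − 0.715)/(0.133 − 0.715) = 0.12027
t = −τ ln(…) = 19.165 × 2.1180 = 40.591 s.

40.6 s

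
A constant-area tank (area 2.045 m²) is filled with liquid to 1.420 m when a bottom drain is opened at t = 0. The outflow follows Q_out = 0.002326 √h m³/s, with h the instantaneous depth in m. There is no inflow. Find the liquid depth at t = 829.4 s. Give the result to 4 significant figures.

0.5183 m

A dh/dt = −Q_out = −0.002326 √h.
∫ h^(−1/2) dh = −(0.002326/A) ∫ dt, giving 2√h = 2√h₀ − (0.002326/A) t.
√h = √1.420 − 0.002326·829.4/(2·2.045) = 1.19164 − 0.471683 = 0.719954.
h = 0.719954² = 0.518334 m.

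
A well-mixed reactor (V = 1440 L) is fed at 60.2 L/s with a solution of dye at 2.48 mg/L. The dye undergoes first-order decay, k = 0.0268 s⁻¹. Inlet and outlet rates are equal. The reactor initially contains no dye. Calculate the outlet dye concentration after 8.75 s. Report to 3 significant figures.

Species balance: V dC/dt = Q C_in − Q C − k V C.
dC/dt = (Q/V) C_in − (Q/V + k) C; effective rate a = Q/V + k = 0.041806 + 0.0268 = 0.068606 s⁻¹.
C_ss = Q C_in/(Q + kV) = 1.5112 mg/L; C(t) = C_ss + (C₀ − C_ss) e^(−a t).
C(8.75) = 1.5112 + (-1.5112)·e^(−0.068606·8.75) = 1.5112 + (-1.5112)·0.54865 = 0.68209 mg/L.

0.682 mg/L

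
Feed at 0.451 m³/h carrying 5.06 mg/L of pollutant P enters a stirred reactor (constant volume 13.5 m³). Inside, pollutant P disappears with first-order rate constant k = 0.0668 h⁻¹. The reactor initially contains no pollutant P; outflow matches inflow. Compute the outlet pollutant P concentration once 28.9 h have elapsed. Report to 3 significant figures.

Accumulation = in − out − consumed: V dC/dt = Q C_in − Q C − k V C.
dC/dt = (Q/V) C_in − (Q/V + k) C; effective rate a = Q/V + k = 0.033407 + 0.0668 = 0.10021 h⁻¹.
C_ss = Q C_in/(Q + kV) = 1.6869 mg/L; C(t) = C_ss + (C₀ − C_ss) e^(−a t).
C(28.9) = 1.6869 + (-1.6869)·e^(−0.10021·28.9) = 1.6869 + (-1.6869)·0.055244 = 1.5937 mg/L.

1.59 mg/L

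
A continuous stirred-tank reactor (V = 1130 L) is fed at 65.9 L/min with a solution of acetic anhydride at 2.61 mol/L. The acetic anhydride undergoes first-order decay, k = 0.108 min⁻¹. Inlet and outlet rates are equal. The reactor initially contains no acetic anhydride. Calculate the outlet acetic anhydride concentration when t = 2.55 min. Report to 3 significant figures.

Accumulation = in − out − consumed: V dC/dt = Q C_in − Q C − k V C.
This is linear with rate a = Q/V + k = 0.16632 min⁻¹.
C_ss = Q C_in/(Q + kV) = 0.91518 mol/L; C(t) = C_ss + (C₀ − C_ss) e^(−a t).
C(2.55) = 0.91518 + (-0.91518)·e^(−0.16632·2.55) = 0.91518 + (-0.91518)·0.65435 = 0.31633 mol/L.

0.316 mol/L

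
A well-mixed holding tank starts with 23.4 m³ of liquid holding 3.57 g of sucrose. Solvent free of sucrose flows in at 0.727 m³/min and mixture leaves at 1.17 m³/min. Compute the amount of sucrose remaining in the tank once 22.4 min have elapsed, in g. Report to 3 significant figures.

Total volume: dV/dt = Q_in − Q_out = -0.44300 m³/min, so V(t) = 23.4 − 0.44300 t and V(22.4) = 13.477 m³.
Solute balance: dm/dt = 0 − Q_out C = −Q_out m/V(t).
Separate: dm/m = −Q_out dt/V(t) ⇒ ln(m/m₀) = −(Q_out/(Q_in−Q_out)) ln(V/V₀).
m = m₀ (V₀/V)^(Q_out/(Q_in−Q_out)) = 3.57 × (23.4/13.477)^(-2.6411) = 0.83136 g.

0.831 g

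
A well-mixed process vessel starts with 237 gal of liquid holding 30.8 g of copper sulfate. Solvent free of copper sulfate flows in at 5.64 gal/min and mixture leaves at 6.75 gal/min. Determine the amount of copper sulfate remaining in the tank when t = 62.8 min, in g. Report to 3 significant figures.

Total volume: dV/dt = Q_in − Q_out = -1.1100 gal/min, so V(t) = 237 − 1.1100 t and V(62.8) = 167.29 gal.
Species balance (pure solvent in): dm/dt = −Q_out · m/V(t).
Separate: dm/m = −Q_out dt/V(t) ⇒ ln(m/m₀) = −(Q_out/(Q_in−Q_out)) ln(V/V₀).
m = m₀ (V₀/V)^(Q_out/(Q_in−Q_out)) = 30.8 × (237/167.29)^(-6.0811) = 3.7038 g.

3.70 g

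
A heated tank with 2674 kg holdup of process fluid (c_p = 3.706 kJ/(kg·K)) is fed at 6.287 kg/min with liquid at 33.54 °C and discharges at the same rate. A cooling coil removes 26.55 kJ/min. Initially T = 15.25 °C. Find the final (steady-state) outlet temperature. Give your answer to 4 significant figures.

First-law balance (no shaft work): M c_p dT/dt = ṁ c_p (T_in − T) − 26.55.
At steady state dT/dt = 0 ⇒ T_ss = T_in − Q̇/(ṁ c_p) = 33.54 − 26.55/(6.287·3.706) = 32.4005 °C.

32.40 °C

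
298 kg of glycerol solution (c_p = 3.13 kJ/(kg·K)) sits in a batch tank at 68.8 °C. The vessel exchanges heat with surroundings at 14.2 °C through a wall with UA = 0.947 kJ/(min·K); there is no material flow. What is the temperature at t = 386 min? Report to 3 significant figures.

Lumped-capacitance energy balance: M c_p dT/dt = UA(T_amb − T).
dT/dt = (T_ss − T)/τ with T_ss = T_amb = 14.200 °C, τ = M c_p/UA = 298·3.13/0.947 = 984.94 min.
Integrating: T(t) = T_ss + (T₀ − T_ss) e^(−t/τ).
T(386) = 14.200 + (54.600)·0.67577 = 51.097 °C.

51.1 °C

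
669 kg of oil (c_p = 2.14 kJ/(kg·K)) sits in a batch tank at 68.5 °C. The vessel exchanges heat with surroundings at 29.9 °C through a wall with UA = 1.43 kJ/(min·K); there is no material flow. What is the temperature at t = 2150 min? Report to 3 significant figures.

34.4 °C

M c_p dT/dt = −UA(T − T_amb).
dT/dt = (T_ss − T)/τ with T_ss = T_amb = 29.900 °C, τ = M c_p/UA = 669·2.14/1.43 = 1001.2 min.
This is linear first-order; T(t) = T_ss + (T₀ − T_ss) e^(−t/τ).
T(2150) = 29.900 + (38.600)·0.11677 = 34.408 °C.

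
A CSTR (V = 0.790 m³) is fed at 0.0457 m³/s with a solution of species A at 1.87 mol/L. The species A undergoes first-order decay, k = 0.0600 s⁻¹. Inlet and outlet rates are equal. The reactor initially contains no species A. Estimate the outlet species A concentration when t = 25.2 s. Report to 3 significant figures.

Species balance: V dC/dt = Q C_in − Q C − k V C.
This is linear with rate a = Q/V + k = 0.11785 s⁻¹.
C_ss = Q C_in/(Q + kV) = 0.91793 mol/L; C(t) = C_ss + (C₀ − C_ss) e^(−a t).
C(25.2) = 0.91793 + (-0.91793)·e^(−0.11785·25.2) = 0.91793 + (-0.91793)·0.051315 = 0.87082 mol/L.

0.871 mol/L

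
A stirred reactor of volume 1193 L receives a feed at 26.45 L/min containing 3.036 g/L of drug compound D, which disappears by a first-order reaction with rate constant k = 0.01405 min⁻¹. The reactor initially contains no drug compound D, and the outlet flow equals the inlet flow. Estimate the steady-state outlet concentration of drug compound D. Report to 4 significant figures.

Accumulation = in − out − consumed: V dC/dt = Q C_in − Q C − k V C.
At steady state: 0 = Q C_in − (Q + kV) C_ss, so C_ss = Q C_in/(Q + kV).
C_ss = 26.45·3.036/(26.45 + 0.01405·1193) = 80.3022/43.2116 = 1.85835 g/L.

1.858 g/L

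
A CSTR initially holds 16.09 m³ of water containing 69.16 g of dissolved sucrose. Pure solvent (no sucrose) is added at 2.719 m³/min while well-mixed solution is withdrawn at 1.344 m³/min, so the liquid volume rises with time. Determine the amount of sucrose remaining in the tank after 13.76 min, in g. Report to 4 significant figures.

32.35 g

Let m(t) be the amount of sucrose. Volume: V(t) = V₀ + (Q_in − Q_out) t = 16.09 + 1.37500 t; V(13.76) = 35.0100 m³.
Solute balance: dm/dt = 0 − Q_out C = −Q_out m/V(t).
Separate: dm/m = −Q_out dt/V(t) ⇒ ln(m/m₀) = −(Q_out/(Q_in−Q_out)) ln(V/V₀).
m = m₀ (V₀/V)^(Q_out/(Q_in−Q_out)) = 69.16 × (16.09/35.0100)^(0.977455) = 32.3468 g.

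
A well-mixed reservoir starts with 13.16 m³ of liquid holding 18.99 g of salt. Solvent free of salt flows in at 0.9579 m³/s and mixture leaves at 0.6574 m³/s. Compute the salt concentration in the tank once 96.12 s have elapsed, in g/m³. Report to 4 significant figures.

0.03558 g/m³

Total volume: dV/dt = Q_in − Q_out = 0.300500 m³/s, so V(t) = 13.16 + 0.300500 t and V(96.12) = 42.0441 m³.
No salt enters, so dm/dt = −Q_out · (m/V).
dm/m = −Q_out dt/(V₀ + 0.300500 t); integrating gives ln(m/m₀) = −(Q_out/(Q_in−Q_out)) ln(V/V₀).
m = m₀ (V₀/V)^(Q_out/(Q_in−Q_out)) = 18.99 × (13.16/42.0441)^(2.18769) = 1.49606 g.
C = m/V = 1.49606/42.0441 = 0.0355831 g/m³.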